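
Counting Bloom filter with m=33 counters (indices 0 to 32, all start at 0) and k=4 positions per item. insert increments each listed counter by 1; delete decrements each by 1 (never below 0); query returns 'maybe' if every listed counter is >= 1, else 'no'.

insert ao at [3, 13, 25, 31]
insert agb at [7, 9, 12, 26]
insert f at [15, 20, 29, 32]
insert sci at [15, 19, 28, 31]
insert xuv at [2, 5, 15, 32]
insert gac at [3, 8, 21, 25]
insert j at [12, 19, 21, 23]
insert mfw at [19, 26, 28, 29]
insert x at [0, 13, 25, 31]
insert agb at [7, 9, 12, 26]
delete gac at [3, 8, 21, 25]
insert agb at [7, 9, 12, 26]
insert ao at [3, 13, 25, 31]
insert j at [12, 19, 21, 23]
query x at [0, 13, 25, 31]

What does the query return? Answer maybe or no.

Step 1: insert ao at [3, 13, 25, 31] -> counters=[0,0,0,1,0,0,0,0,0,0,0,0,0,1,0,0,0,0,0,0,0,0,0,0,0,1,0,0,0,0,0,1,0]
Step 2: insert agb at [7, 9, 12, 26] -> counters=[0,0,0,1,0,0,0,1,0,1,0,0,1,1,0,0,0,0,0,0,0,0,0,0,0,1,1,0,0,0,0,1,0]
Step 3: insert f at [15, 20, 29, 32] -> counters=[0,0,0,1,0,0,0,1,0,1,0,0,1,1,0,1,0,0,0,0,1,0,0,0,0,1,1,0,0,1,0,1,1]
Step 4: insert sci at [15, 19, 28, 31] -> counters=[0,0,0,1,0,0,0,1,0,1,0,0,1,1,0,2,0,0,0,1,1,0,0,0,0,1,1,0,1,1,0,2,1]
Step 5: insert xuv at [2, 5, 15, 32] -> counters=[0,0,1,1,0,1,0,1,0,1,0,0,1,1,0,3,0,0,0,1,1,0,0,0,0,1,1,0,1,1,0,2,2]
Step 6: insert gac at [3, 8, 21, 25] -> counters=[0,0,1,2,0,1,0,1,1,1,0,0,1,1,0,3,0,0,0,1,1,1,0,0,0,2,1,0,1,1,0,2,2]
Step 7: insert j at [12, 19, 21, 23] -> counters=[0,0,1,2,0,1,0,1,1,1,0,0,2,1,0,3,0,0,0,2,1,2,0,1,0,2,1,0,1,1,0,2,2]
Step 8: insert mfw at [19, 26, 28, 29] -> counters=[0,0,1,2,0,1,0,1,1,1,0,0,2,1,0,3,0,0,0,3,1,2,0,1,0,2,2,0,2,2,0,2,2]
Step 9: insert x at [0, 13, 25, 31] -> counters=[1,0,1,2,0,1,0,1,1,1,0,0,2,2,0,3,0,0,0,3,1,2,0,1,0,3,2,0,2,2,0,3,2]
Step 10: insert agb at [7, 9, 12, 26] -> counters=[1,0,1,2,0,1,0,2,1,2,0,0,3,2,0,3,0,0,0,3,1,2,0,1,0,3,3,0,2,2,0,3,2]
Step 11: delete gac at [3, 8, 21, 25] -> counters=[1,0,1,1,0,1,0,2,0,2,0,0,3,2,0,3,0,0,0,3,1,1,0,1,0,2,3,0,2,2,0,3,2]
Step 12: insert agb at [7, 9, 12, 26] -> counters=[1,0,1,1,0,1,0,3,0,3,0,0,4,2,0,3,0,0,0,3,1,1,0,1,0,2,4,0,2,2,0,3,2]
Step 13: insert ao at [3, 13, 25, 31] -> counters=[1,0,1,2,0,1,0,3,0,3,0,0,4,3,0,3,0,0,0,3,1,1,0,1,0,3,4,0,2,2,0,4,2]
Step 14: insert j at [12, 19, 21, 23] -> counters=[1,0,1,2,0,1,0,3,0,3,0,0,5,3,0,3,0,0,0,4,1,2,0,2,0,3,4,0,2,2,0,4,2]
Query x: check counters[0]=1 counters[13]=3 counters[25]=3 counters[31]=4 -> maybe

Answer: maybe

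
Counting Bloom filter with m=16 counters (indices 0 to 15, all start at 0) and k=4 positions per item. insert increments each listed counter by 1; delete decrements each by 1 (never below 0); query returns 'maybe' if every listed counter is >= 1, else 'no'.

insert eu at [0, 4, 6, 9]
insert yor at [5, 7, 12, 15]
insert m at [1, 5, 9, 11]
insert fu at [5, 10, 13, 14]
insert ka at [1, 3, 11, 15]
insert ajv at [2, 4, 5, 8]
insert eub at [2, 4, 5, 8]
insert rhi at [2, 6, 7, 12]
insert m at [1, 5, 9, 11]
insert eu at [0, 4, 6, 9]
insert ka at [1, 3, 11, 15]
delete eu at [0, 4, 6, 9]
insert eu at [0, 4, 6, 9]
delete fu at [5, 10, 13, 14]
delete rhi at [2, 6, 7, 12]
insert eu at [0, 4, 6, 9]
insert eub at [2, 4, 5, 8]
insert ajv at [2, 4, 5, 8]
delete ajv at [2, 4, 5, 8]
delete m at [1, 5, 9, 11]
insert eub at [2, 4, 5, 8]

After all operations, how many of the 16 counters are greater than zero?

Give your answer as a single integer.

Step 1: insert eu at [0, 4, 6, 9] -> counters=[1,0,0,0,1,0,1,0,0,1,0,0,0,0,0,0]
Step 2: insert yor at [5, 7, 12, 15] -> counters=[1,0,0,0,1,1,1,1,0,1,0,0,1,0,0,1]
Step 3: insert m at [1, 5, 9, 11] -> counters=[1,1,0,0,1,2,1,1,0,2,0,1,1,0,0,1]
Step 4: insert fu at [5, 10, 13, 14] -> counters=[1,1,0,0,1,3,1,1,0,2,1,1,1,1,1,1]
Step 5: insert ka at [1, 3, 11, 15] -> counters=[1,2,0,1,1,3,1,1,0,2,1,2,1,1,1,2]
Step 6: insert ajv at [2, 4, 5, 8] -> counters=[1,2,1,1,2,4,1,1,1,2,1,2,1,1,1,2]
Step 7: insert eub at [2, 4, 5, 8] -> counters=[1,2,2,1,3,5,1,1,2,2,1,2,1,1,1,2]
Step 8: insert rhi at [2, 6, 7, 12] -> counters=[1,2,3,1,3,5,2,2,2,2,1,2,2,1,1,2]
Step 9: insert m at [1, 5, 9, 11] -> counters=[1,3,3,1,3,6,2,2,2,3,1,3,2,1,1,2]
Step 10: insert eu at [0, 4, 6, 9] -> counters=[2,3,3,1,4,6,3,2,2,4,1,3,2,1,1,2]
Step 11: insert ka at [1, 3, 11, 15] -> counters=[2,4,3,2,4,6,3,2,2,4,1,4,2,1,1,3]
Step 12: delete eu at [0, 4, 6, 9] -> counters=[1,4,3,2,3,6,2,2,2,3,1,4,2,1,1,3]
Step 13: insert eu at [0, 4, 6, 9] -> counters=[2,4,3,2,4,6,3,2,2,4,1,4,2,1,1,3]
Step 14: delete fu at [5, 10, 13, 14] -> counters=[2,4,3,2,4,5,3,2,2,4,0,4,2,0,0,3]
Step 15: delete rhi at [2, 6, 7, 12] -> counters=[2,4,2,2,4,5,2,1,2,4,0,4,1,0,0,3]
Step 16: insert eu at [0, 4, 6, 9] -> counters=[3,4,2,2,5,5,3,1,2,5,0,4,1,0,0,3]
Step 17: insert eub at [2, 4, 5, 8] -> counters=[3,4,3,2,6,6,3,1,3,5,0,4,1,0,0,3]
Step 18: insert ajv at [2, 4, 5, 8] -> counters=[3,4,4,2,7,7,3,1,4,5,0,4,1,0,0,3]
Step 19: delete ajv at [2, 4, 5, 8] -> counters=[3,4,3,2,6,6,3,1,3,5,0,4,1,0,0,3]
Step 20: delete m at [1, 5, 9, 11] -> counters=[3,3,3,2,6,5,3,1,3,4,0,3,1,0,0,3]
Step 21: insert eub at [2, 4, 5, 8] -> counters=[3,3,4,2,7,6,3,1,4,4,0,3,1,0,0,3]
Final counters=[3,3,4,2,7,6,3,1,4,4,0,3,1,0,0,3] -> 13 nonzero

Answer: 13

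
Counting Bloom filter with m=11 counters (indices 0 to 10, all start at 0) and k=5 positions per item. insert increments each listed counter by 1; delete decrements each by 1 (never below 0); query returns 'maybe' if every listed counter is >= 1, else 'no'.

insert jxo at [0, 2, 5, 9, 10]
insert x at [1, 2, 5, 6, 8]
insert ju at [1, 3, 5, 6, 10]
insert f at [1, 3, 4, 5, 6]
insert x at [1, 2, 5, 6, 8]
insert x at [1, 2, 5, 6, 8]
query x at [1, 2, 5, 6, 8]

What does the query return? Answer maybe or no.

Answer: maybe

Derivation:
Step 1: insert jxo at [0, 2, 5, 9, 10] -> counters=[1,0,1,0,0,1,0,0,0,1,1]
Step 2: insert x at [1, 2, 5, 6, 8] -> counters=[1,1,2,0,0,2,1,0,1,1,1]
Step 3: insert ju at [1, 3, 5, 6, 10] -> counters=[1,2,2,1,0,3,2,0,1,1,2]
Step 4: insert f at [1, 3, 4, 5, 6] -> counters=[1,3,2,2,1,4,3,0,1,1,2]
Step 5: insert x at [1, 2, 5, 6, 8] -> counters=[1,4,3,2,1,5,4,0,2,1,2]
Step 6: insert x at [1, 2, 5, 6, 8] -> counters=[1,5,4,2,1,6,5,0,3,1,2]
Query x: check counters[1]=5 counters[2]=4 counters[5]=6 counters[6]=5 counters[8]=3 -> maybe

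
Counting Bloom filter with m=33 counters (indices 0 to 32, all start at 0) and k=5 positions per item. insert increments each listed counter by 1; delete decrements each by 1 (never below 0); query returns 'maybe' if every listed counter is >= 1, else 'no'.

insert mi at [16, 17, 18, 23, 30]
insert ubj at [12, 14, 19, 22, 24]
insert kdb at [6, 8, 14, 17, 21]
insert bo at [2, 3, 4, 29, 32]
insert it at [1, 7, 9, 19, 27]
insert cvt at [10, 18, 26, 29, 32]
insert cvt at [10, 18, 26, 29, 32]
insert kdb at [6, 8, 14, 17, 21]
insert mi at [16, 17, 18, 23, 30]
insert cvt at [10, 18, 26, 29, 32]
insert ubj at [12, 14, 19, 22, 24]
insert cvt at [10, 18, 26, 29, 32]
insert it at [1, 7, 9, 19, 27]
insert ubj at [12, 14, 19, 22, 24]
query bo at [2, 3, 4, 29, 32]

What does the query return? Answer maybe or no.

Step 1: insert mi at [16, 17, 18, 23, 30] -> counters=[0,0,0,0,0,0,0,0,0,0,0,0,0,0,0,0,1,1,1,0,0,0,0,1,0,0,0,0,0,0,1,0,0]
Step 2: insert ubj at [12, 14, 19, 22, 24] -> counters=[0,0,0,0,0,0,0,0,0,0,0,0,1,0,1,0,1,1,1,1,0,0,1,1,1,0,0,0,0,0,1,0,0]
Step 3: insert kdb at [6, 8, 14, 17, 21] -> counters=[0,0,0,0,0,0,1,0,1,0,0,0,1,0,2,0,1,2,1,1,0,1,1,1,1,0,0,0,0,0,1,0,0]
Step 4: insert bo at [2, 3, 4, 29, 32] -> counters=[0,0,1,1,1,0,1,0,1,0,0,0,1,0,2,0,1,2,1,1,0,1,1,1,1,0,0,0,0,1,1,0,1]
Step 5: insert it at [1, 7, 9, 19, 27] -> counters=[0,1,1,1,1,0,1,1,1,1,0,0,1,0,2,0,1,2,1,2,0,1,1,1,1,0,0,1,0,1,1,0,1]
Step 6: insert cvt at [10, 18, 26, 29, 32] -> counters=[0,1,1,1,1,0,1,1,1,1,1,0,1,0,2,0,1,2,2,2,0,1,1,1,1,0,1,1,0,2,1,0,2]
Step 7: insert cvt at [10, 18, 26, 29, 32] -> counters=[0,1,1,1,1,0,1,1,1,1,2,0,1,0,2,0,1,2,3,2,0,1,1,1,1,0,2,1,0,3,1,0,3]
Step 8: insert kdb at [6, 8, 14, 17, 21] -> counters=[0,1,1,1,1,0,2,1,2,1,2,0,1,0,3,0,1,3,3,2,0,2,1,1,1,0,2,1,0,3,1,0,3]
Step 9: insert mi at [16, 17, 18, 23, 30] -> counters=[0,1,1,1,1,0,2,1,2,1,2,0,1,0,3,0,2,4,4,2,0,2,1,2,1,0,2,1,0,3,2,0,3]
Step 10: insert cvt at [10, 18, 26, 29, 32] -> counters=[0,1,1,1,1,0,2,1,2,1,3,0,1,0,3,0,2,4,5,2,0,2,1,2,1,0,3,1,0,4,2,0,4]
Step 11: insert ubj at [12, 14, 19, 22, 24] -> counters=[0,1,1,1,1,0,2,1,2,1,3,0,2,0,4,0,2,4,5,3,0,2,2,2,2,0,3,1,0,4,2,0,4]
Step 12: insert cvt at [10, 18, 26, 29, 32] -> counters=[0,1,1,1,1,0,2,1,2,1,4,0,2,0,4,0,2,4,6,3,0,2,2,2,2,0,4,1,0,5,2,0,5]
Step 13: insert it at [1, 7, 9, 19, 27] -> counters=[0,2,1,1,1,0,2,2,2,2,4,0,2,0,4,0,2,4,6,4,0,2,2,2,2,0,4,2,0,5,2,0,5]
Step 14: insert ubj at [12, 14, 19, 22, 24] -> counters=[0,2,1,1,1,0,2,2,2,2,4,0,3,0,5,0,2,4,6,5,0,2,3,2,3,0,4,2,0,5,2,0,5]
Query bo: check counters[2]=1 counters[3]=1 counters[4]=1 counters[29]=5 counters[32]=5 -> maybe

Answer: maybe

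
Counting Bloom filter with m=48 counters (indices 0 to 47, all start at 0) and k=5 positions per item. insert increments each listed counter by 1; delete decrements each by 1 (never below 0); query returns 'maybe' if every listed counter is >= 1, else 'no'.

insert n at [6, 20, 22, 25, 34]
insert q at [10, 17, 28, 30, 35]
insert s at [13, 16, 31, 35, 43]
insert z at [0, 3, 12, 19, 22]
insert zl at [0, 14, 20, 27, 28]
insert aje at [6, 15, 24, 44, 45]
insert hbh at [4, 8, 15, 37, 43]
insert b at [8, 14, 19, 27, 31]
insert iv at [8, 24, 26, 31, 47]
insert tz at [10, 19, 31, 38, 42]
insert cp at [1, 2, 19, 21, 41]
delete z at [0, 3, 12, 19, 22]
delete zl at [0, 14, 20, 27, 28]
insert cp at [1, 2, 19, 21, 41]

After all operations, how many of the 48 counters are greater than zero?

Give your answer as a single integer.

Step 1: insert n at [6, 20, 22, 25, 34] -> counters=[0,0,0,0,0,0,1,0,0,0,0,0,0,0,0,0,0,0,0,0,1,0,1,0,0,1,0,0,0,0,0,0,0,0,1,0,0,0,0,0,0,0,0,0,0,0,0,0]
Step 2: insert q at [10, 17, 28, 30, 35] -> counters=[0,0,0,0,0,0,1,0,0,0,1,0,0,0,0,0,0,1,0,0,1,0,1,0,0,1,0,0,1,0,1,0,0,0,1,1,0,0,0,0,0,0,0,0,0,0,0,0]
Step 3: insert s at [13, 16, 31, 35, 43] -> counters=[0,0,0,0,0,0,1,0,0,0,1,0,0,1,0,0,1,1,0,0,1,0,1,0,0,1,0,0,1,0,1,1,0,0,1,2,0,0,0,0,0,0,0,1,0,0,0,0]
Step 4: insert z at [0, 3, 12, 19, 22] -> counters=[1,0,0,1,0,0,1,0,0,0,1,0,1,1,0,0,1,1,0,1,1,0,2,0,0,1,0,0,1,0,1,1,0,0,1,2,0,0,0,0,0,0,0,1,0,0,0,0]
Step 5: insert zl at [0, 14, 20, 27, 28] -> counters=[2,0,0,1,0,0,1,0,0,0,1,0,1,1,1,0,1,1,0,1,2,0,2,0,0,1,0,1,2,0,1,1,0,0,1,2,0,0,0,0,0,0,0,1,0,0,0,0]
Step 6: insert aje at [6, 15, 24, 44, 45] -> counters=[2,0,0,1,0,0,2,0,0,0,1,0,1,1,1,1,1,1,0,1,2,0,2,0,1,1,0,1,2,0,1,1,0,0,1,2,0,0,0,0,0,0,0,1,1,1,0,0]
Step 7: insert hbh at [4, 8, 15, 37, 43] -> counters=[2,0,0,1,1,0,2,0,1,0,1,0,1,1,1,2,1,1,0,1,2,0,2,0,1,1,0,1,2,0,1,1,0,0,1,2,0,1,0,0,0,0,0,2,1,1,0,0]
Step 8: insert b at [8, 14, 19, 27, 31] -> counters=[2,0,0,1,1,0,2,0,2,0,1,0,1,1,2,2,1,1,0,2,2,0,2,0,1,1,0,2,2,0,1,2,0,0,1,2,0,1,0,0,0,0,0,2,1,1,0,0]
Step 9: insert iv at [8, 24, 26, 31, 47] -> counters=[2,0,0,1,1,0,2,0,3,0,1,0,1,1,2,2,1,1,0,2,2,0,2,0,2,1,1,2,2,0,1,3,0,0,1,2,0,1,0,0,0,0,0,2,1,1,0,1]
Step 10: insert tz at [10, 19, 31, 38, 42] -> counters=[2,0,0,1,1,0,2,0,3,0,2,0,1,1,2,2,1,1,0,3,2,0,2,0,2,1,1,2,2,0,1,4,0,0,1,2,0,1,1,0,0,0,1,2,1,1,0,1]
Step 11: insert cp at [1, 2, 19, 21, 41] -> counters=[2,1,1,1,1,0,2,0,3,0,2,0,1,1,2,2,1,1,0,4,2,1,2,0,2,1,1,2,2,0,1,4,0,0,1,2,0,1,1,0,0,1,1,2,1,1,0,1]
Step 12: delete z at [0, 3, 12, 19, 22] -> counters=[1,1,1,0,1,0,2,0,3,0,2,0,0,1,2,2,1,1,0,3,2,1,1,0,2,1,1,2,2,0,1,4,0,0,1,2,0,1,1,0,0,1,1,2,1,1,0,1]
Step 13: delete zl at [0, 14, 20, 27, 28] -> counters=[0,1,1,0,1,0,2,0,3,0,2,0,0,1,1,2,1,1,0,3,1,1,1,0,2,1,1,1,1,0,1,4,0,0,1,2,0,1,1,0,0,1,1,2,1,1,0,1]
Step 14: insert cp at [1, 2, 19, 21, 41] -> counters=[0,2,2,0,1,0,2,0,3,0,2,0,0,1,1,2,1,1,0,4,1,2,1,0,2,1,1,1,1,0,1,4,0,0,1,2,0,1,1,0,0,2,1,2,1,1,0,1]
Final counters=[0,2,2,0,1,0,2,0,3,0,2,0,0,1,1,2,1,1,0,4,1,2,1,0,2,1,1,1,1,0,1,4,0,0,1,2,0,1,1,0,0,2,1,2,1,1,0,1] -> 32 nonzero

Answer: 32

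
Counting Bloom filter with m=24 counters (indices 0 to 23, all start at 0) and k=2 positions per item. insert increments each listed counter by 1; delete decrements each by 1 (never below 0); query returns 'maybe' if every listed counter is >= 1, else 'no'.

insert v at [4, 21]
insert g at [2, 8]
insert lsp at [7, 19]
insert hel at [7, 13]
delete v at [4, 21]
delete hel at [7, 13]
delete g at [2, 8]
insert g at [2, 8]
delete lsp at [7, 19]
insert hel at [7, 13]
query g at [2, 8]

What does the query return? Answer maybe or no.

Step 1: insert v at [4, 21] -> counters=[0,0,0,0,1,0,0,0,0,0,0,0,0,0,0,0,0,0,0,0,0,1,0,0]
Step 2: insert g at [2, 8] -> counters=[0,0,1,0,1,0,0,0,1,0,0,0,0,0,0,0,0,0,0,0,0,1,0,0]
Step 3: insert lsp at [7, 19] -> counters=[0,0,1,0,1,0,0,1,1,0,0,0,0,0,0,0,0,0,0,1,0,1,0,0]
Step 4: insert hel at [7, 13] -> counters=[0,0,1,0,1,0,0,2,1,0,0,0,0,1,0,0,0,0,0,1,0,1,0,0]
Step 5: delete v at [4, 21] -> counters=[0,0,1,0,0,0,0,2,1,0,0,0,0,1,0,0,0,0,0,1,0,0,0,0]
Step 6: delete hel at [7, 13] -> counters=[0,0,1,0,0,0,0,1,1,0,0,0,0,0,0,0,0,0,0,1,0,0,0,0]
Step 7: delete g at [2, 8] -> counters=[0,0,0,0,0,0,0,1,0,0,0,0,0,0,0,0,0,0,0,1,0,0,0,0]
Step 8: insert g at [2, 8] -> counters=[0,0,1,0,0,0,0,1,1,0,0,0,0,0,0,0,0,0,0,1,0,0,0,0]
Step 9: delete lsp at [7, 19] -> counters=[0,0,1,0,0,0,0,0,1,0,0,0,0,0,0,0,0,0,0,0,0,0,0,0]
Step 10: insert hel at [7, 13] -> counters=[0,0,1,0,0,0,0,1,1,0,0,0,0,1,0,0,0,0,0,0,0,0,0,0]
Query g: check counters[2]=1 counters[8]=1 -> maybe

Answer: maybe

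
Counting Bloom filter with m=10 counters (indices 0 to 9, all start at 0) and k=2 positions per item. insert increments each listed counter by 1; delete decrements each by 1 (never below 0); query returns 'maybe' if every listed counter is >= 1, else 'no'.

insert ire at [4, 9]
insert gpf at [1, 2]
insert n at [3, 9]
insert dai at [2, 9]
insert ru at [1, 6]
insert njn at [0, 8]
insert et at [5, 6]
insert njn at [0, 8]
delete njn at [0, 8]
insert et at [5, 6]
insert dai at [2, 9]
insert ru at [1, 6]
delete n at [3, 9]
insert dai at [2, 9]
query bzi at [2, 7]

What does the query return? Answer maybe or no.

Answer: no

Derivation:
Step 1: insert ire at [4, 9] -> counters=[0,0,0,0,1,0,0,0,0,1]
Step 2: insert gpf at [1, 2] -> counters=[0,1,1,0,1,0,0,0,0,1]
Step 3: insert n at [3, 9] -> counters=[0,1,1,1,1,0,0,0,0,2]
Step 4: insert dai at [2, 9] -> counters=[0,1,2,1,1,0,0,0,0,3]
Step 5: insert ru at [1, 6] -> counters=[0,2,2,1,1,0,1,0,0,3]
Step 6: insert njn at [0, 8] -> counters=[1,2,2,1,1,0,1,0,1,3]
Step 7: insert et at [5, 6] -> counters=[1,2,2,1,1,1,2,0,1,3]
Step 8: insert njn at [0, 8] -> counters=[2,2,2,1,1,1,2,0,2,3]
Step 9: delete njn at [0, 8] -> counters=[1,2,2,1,1,1,2,0,1,3]
Step 10: insert et at [5, 6] -> counters=[1,2,2,1,1,2,3,0,1,3]
Step 11: insert dai at [2, 9] -> counters=[1,2,3,1,1,2,3,0,1,4]
Step 12: insert ru at [1, 6] -> counters=[1,3,3,1,1,2,4,0,1,4]
Step 13: delete n at [3, 9] -> counters=[1,3,3,0,1,2,4,0,1,3]
Step 14: insert dai at [2, 9] -> counters=[1,3,4,0,1,2,4,0,1,4]
Query bzi: check counters[2]=4 counters[7]=0 -> no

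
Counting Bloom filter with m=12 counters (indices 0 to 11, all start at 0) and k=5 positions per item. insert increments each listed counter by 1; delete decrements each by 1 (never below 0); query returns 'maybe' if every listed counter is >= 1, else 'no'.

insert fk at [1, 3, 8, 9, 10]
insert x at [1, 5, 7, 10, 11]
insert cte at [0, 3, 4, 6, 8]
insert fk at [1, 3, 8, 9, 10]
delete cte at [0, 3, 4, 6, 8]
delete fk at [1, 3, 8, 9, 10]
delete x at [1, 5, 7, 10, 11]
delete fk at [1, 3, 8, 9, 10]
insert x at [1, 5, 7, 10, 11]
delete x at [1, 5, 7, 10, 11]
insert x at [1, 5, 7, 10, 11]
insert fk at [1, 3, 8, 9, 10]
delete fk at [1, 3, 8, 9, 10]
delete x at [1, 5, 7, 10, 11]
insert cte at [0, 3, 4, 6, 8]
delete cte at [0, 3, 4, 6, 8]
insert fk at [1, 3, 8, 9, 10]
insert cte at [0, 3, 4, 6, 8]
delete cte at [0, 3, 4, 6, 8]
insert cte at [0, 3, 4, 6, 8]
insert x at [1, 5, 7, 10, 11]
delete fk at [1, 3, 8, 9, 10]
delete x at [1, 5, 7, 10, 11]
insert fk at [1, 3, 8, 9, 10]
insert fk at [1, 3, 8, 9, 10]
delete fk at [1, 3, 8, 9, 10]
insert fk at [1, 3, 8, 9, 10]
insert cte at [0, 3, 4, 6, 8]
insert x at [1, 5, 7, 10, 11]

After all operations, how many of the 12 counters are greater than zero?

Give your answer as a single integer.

Step 1: insert fk at [1, 3, 8, 9, 10] -> counters=[0,1,0,1,0,0,0,0,1,1,1,0]
Step 2: insert x at [1, 5, 7, 10, 11] -> counters=[0,2,0,1,0,1,0,1,1,1,2,1]
Step 3: insert cte at [0, 3, 4, 6, 8] -> counters=[1,2,0,2,1,1,1,1,2,1,2,1]
Step 4: insert fk at [1, 3, 8, 9, 10] -> counters=[1,3,0,3,1,1,1,1,3,2,3,1]
Step 5: delete cte at [0, 3, 4, 6, 8] -> counters=[0,3,0,2,0,1,0,1,2,2,3,1]
Step 6: delete fk at [1, 3, 8, 9, 10] -> counters=[0,2,0,1,0,1,0,1,1,1,2,1]
Step 7: delete x at [1, 5, 7, 10, 11] -> counters=[0,1,0,1,0,0,0,0,1,1,1,0]
Step 8: delete fk at [1, 3, 8, 9, 10] -> counters=[0,0,0,0,0,0,0,0,0,0,0,0]
Step 9: insert x at [1, 5, 7, 10, 11] -> counters=[0,1,0,0,0,1,0,1,0,0,1,1]
Step 10: delete x at [1, 5, 7, 10, 11] -> counters=[0,0,0,0,0,0,0,0,0,0,0,0]
Step 11: insert x at [1, 5, 7, 10, 11] -> counters=[0,1,0,0,0,1,0,1,0,0,1,1]
Step 12: insert fk at [1, 3, 8, 9, 10] -> counters=[0,2,0,1,0,1,0,1,1,1,2,1]
Step 13: delete fk at [1, 3, 8, 9, 10] -> counters=[0,1,0,0,0,1,0,1,0,0,1,1]
Step 14: delete x at [1, 5, 7, 10, 11] -> counters=[0,0,0,0,0,0,0,0,0,0,0,0]
Step 15: insert cte at [0, 3, 4, 6, 8] -> counters=[1,0,0,1,1,0,1,0,1,0,0,0]
Step 16: delete cte at [0, 3, 4, 6, 8] -> counters=[0,0,0,0,0,0,0,0,0,0,0,0]
Step 17: insert fk at [1, 3, 8, 9, 10] -> counters=[0,1,0,1,0,0,0,0,1,1,1,0]
Step 18: insert cte at [0, 3, 4, 6, 8] -> counters=[1,1,0,2,1,0,1,0,2,1,1,0]
Step 19: delete cte at [0, 3, 4, 6, 8] -> counters=[0,1,0,1,0,0,0,0,1,1,1,0]
Step 20: insert cte at [0, 3, 4, 6, 8] -> counters=[1,1,0,2,1,0,1,0,2,1,1,0]
Step 21: insert x at [1, 5, 7, 10, 11] -> counters=[1,2,0,2,1,1,1,1,2,1,2,1]
Step 22: delete fk at [1, 3, 8, 9, 10] -> counters=[1,1,0,1,1,1,1,1,1,0,1,1]
Step 23: delete x at [1, 5, 7, 10, 11] -> counters=[1,0,0,1,1,0,1,0,1,0,0,0]
Step 24: insert fk at [1, 3, 8, 9, 10] -> counters=[1,1,0,2,1,0,1,0,2,1,1,0]
Step 25: insert fk at [1, 3, 8, 9, 10] -> counters=[1,2,0,3,1,0,1,0,3,2,2,0]
Step 26: delete fk at [1, 3, 8, 9, 10] -> counters=[1,1,0,2,1,0,1,0,2,1,1,0]
Step 27: insert fk at [1, 3, 8, 9, 10] -> counters=[1,2,0,3,1,0,1,0,3,2,2,0]
Step 28: insert cte at [0, 3, 4, 6, 8] -> counters=[2,2,0,4,2,0,2,0,4,2,2,0]
Step 29: insert x at [1, 5, 7, 10, 11] -> counters=[2,3,0,4,2,1,2,1,4,2,3,1]
Final counters=[2,3,0,4,2,1,2,1,4,2,3,1] -> 11 nonzero

Answer: 11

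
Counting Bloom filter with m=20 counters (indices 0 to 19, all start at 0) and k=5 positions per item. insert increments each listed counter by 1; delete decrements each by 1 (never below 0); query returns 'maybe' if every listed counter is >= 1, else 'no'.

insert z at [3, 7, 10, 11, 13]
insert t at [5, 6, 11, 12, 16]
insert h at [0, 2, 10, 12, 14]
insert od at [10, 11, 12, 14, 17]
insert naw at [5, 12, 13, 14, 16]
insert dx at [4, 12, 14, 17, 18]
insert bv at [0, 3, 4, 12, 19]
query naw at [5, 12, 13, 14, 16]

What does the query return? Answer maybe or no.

Answer: maybe

Derivation:
Step 1: insert z at [3, 7, 10, 11, 13] -> counters=[0,0,0,1,0,0,0,1,0,0,1,1,0,1,0,0,0,0,0,0]
Step 2: insert t at [5, 6, 11, 12, 16] -> counters=[0,0,0,1,0,1,1,1,0,0,1,2,1,1,0,0,1,0,0,0]
Step 3: insert h at [0, 2, 10, 12, 14] -> counters=[1,0,1,1,0,1,1,1,0,0,2,2,2,1,1,0,1,0,0,0]
Step 4: insert od at [10, 11, 12, 14, 17] -> counters=[1,0,1,1,0,1,1,1,0,0,3,3,3,1,2,0,1,1,0,0]
Step 5: insert naw at [5, 12, 13, 14, 16] -> counters=[1,0,1,1,0,2,1,1,0,0,3,3,4,2,3,0,2,1,0,0]
Step 6: insert dx at [4, 12, 14, 17, 18] -> counters=[1,0,1,1,1,2,1,1,0,0,3,3,5,2,4,0,2,2,1,0]
Step 7: insert bv at [0, 3, 4, 12, 19] -> counters=[2,0,1,2,2,2,1,1,0,0,3,3,6,2,4,0,2,2,1,1]
Query naw: check counters[5]=2 counters[12]=6 counters[13]=2 counters[14]=4 counters[16]=2 -> maybe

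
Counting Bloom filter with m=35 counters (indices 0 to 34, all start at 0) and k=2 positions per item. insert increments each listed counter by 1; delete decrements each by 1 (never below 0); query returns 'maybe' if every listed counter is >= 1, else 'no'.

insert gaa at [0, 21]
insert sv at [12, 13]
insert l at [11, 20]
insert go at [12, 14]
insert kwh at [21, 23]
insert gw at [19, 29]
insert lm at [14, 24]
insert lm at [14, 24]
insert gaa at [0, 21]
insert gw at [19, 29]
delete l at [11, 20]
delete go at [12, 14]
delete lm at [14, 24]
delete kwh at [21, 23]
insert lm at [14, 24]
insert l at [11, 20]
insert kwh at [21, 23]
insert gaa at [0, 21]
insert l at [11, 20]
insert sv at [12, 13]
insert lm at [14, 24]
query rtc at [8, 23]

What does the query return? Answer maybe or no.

Answer: no

Derivation:
Step 1: insert gaa at [0, 21] -> counters=[1,0,0,0,0,0,0,0,0,0,0,0,0,0,0,0,0,0,0,0,0,1,0,0,0,0,0,0,0,0,0,0,0,0,0]
Step 2: insert sv at [12, 13] -> counters=[1,0,0,0,0,0,0,0,0,0,0,0,1,1,0,0,0,0,0,0,0,1,0,0,0,0,0,0,0,0,0,0,0,0,0]
Step 3: insert l at [11, 20] -> counters=[1,0,0,0,0,0,0,0,0,0,0,1,1,1,0,0,0,0,0,0,1,1,0,0,0,0,0,0,0,0,0,0,0,0,0]
Step 4: insert go at [12, 14] -> counters=[1,0,0,0,0,0,0,0,0,0,0,1,2,1,1,0,0,0,0,0,1,1,0,0,0,0,0,0,0,0,0,0,0,0,0]
Step 5: insert kwh at [21, 23] -> counters=[1,0,0,0,0,0,0,0,0,0,0,1,2,1,1,0,0,0,0,0,1,2,0,1,0,0,0,0,0,0,0,0,0,0,0]
Step 6: insert gw at [19, 29] -> counters=[1,0,0,0,0,0,0,0,0,0,0,1,2,1,1,0,0,0,0,1,1,2,0,1,0,0,0,0,0,1,0,0,0,0,0]
Step 7: insert lm at [14, 24] -> counters=[1,0,0,0,0,0,0,0,0,0,0,1,2,1,2,0,0,0,0,1,1,2,0,1,1,0,0,0,0,1,0,0,0,0,0]
Step 8: insert lm at [14, 24] -> counters=[1,0,0,0,0,0,0,0,0,0,0,1,2,1,3,0,0,0,0,1,1,2,0,1,2,0,0,0,0,1,0,0,0,0,0]
Step 9: insert gaa at [0, 21] -> counters=[2,0,0,0,0,0,0,0,0,0,0,1,2,1,3,0,0,0,0,1,1,3,0,1,2,0,0,0,0,1,0,0,0,0,0]
Step 10: insert gw at [19, 29] -> counters=[2,0,0,0,0,0,0,0,0,0,0,1,2,1,3,0,0,0,0,2,1,3,0,1,2,0,0,0,0,2,0,0,0,0,0]
Step 11: delete l at [11, 20] -> counters=[2,0,0,0,0,0,0,0,0,0,0,0,2,1,3,0,0,0,0,2,0,3,0,1,2,0,0,0,0,2,0,0,0,0,0]
Step 12: delete go at [12, 14] -> counters=[2,0,0,0,0,0,0,0,0,0,0,0,1,1,2,0,0,0,0,2,0,3,0,1,2,0,0,0,0,2,0,0,0,0,0]
Step 13: delete lm at [14, 24] -> counters=[2,0,0,0,0,0,0,0,0,0,0,0,1,1,1,0,0,0,0,2,0,3,0,1,1,0,0,0,0,2,0,0,0,0,0]
Step 14: delete kwh at [21, 23] -> counters=[2,0,0,0,0,0,0,0,0,0,0,0,1,1,1,0,0,0,0,2,0,2,0,0,1,0,0,0,0,2,0,0,0,0,0]
Step 15: insert lm at [14, 24] -> counters=[2,0,0,0,0,0,0,0,0,0,0,0,1,1,2,0,0,0,0,2,0,2,0,0,2,0,0,0,0,2,0,0,0,0,0]
Step 16: insert l at [11, 20] -> counters=[2,0,0,0,0,0,0,0,0,0,0,1,1,1,2,0,0,0,0,2,1,2,0,0,2,0,0,0,0,2,0,0,0,0,0]
Step 17: insert kwh at [21, 23] -> counters=[2,0,0,0,0,0,0,0,0,0,0,1,1,1,2,0,0,0,0,2,1,3,0,1,2,0,0,0,0,2,0,0,0,0,0]
Step 18: insert gaa at [0, 21] -> counters=[3,0,0,0,0,0,0,0,0,0,0,1,1,1,2,0,0,0,0,2,1,4,0,1,2,0,0,0,0,2,0,0,0,0,0]
Step 19: insert l at [11, 20] -> counters=[3,0,0,0,0,0,0,0,0,0,0,2,1,1,2,0,0,0,0,2,2,4,0,1,2,0,0,0,0,2,0,0,0,0,0]
Step 20: insert sv at [12, 13] -> counters=[3,0,0,0,0,0,0,0,0,0,0,2,2,2,2,0,0,0,0,2,2,4,0,1,2,0,0,0,0,2,0,0,0,0,0]
Step 21: insert lm at [14, 24] -> counters=[3,0,0,0,0,0,0,0,0,0,0,2,2,2,3,0,0,0,0,2,2,4,0,1,3,0,0,0,0,2,0,0,0,0,0]
Query rtc: check counters[8]=0 counters[23]=1 -> no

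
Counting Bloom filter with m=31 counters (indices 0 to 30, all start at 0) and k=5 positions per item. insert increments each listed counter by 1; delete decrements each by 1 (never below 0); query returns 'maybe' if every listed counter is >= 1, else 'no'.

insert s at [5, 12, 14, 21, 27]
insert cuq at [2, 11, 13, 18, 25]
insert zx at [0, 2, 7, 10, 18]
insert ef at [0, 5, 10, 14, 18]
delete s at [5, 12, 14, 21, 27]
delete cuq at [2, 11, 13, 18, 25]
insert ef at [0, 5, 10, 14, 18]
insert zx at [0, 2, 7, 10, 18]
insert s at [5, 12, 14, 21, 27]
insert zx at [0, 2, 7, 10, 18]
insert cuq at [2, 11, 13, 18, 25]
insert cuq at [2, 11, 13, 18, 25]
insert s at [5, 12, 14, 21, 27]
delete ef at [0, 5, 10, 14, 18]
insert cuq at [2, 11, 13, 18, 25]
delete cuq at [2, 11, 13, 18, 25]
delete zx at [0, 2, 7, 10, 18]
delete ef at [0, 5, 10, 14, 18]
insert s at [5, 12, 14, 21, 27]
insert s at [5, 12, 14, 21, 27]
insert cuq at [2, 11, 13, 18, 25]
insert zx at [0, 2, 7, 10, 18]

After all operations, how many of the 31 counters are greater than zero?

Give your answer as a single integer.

Answer: 13

Derivation:
Step 1: insert s at [5, 12, 14, 21, 27] -> counters=[0,0,0,0,0,1,0,0,0,0,0,0,1,0,1,0,0,0,0,0,0,1,0,0,0,0,0,1,0,0,0]
Step 2: insert cuq at [2, 11, 13, 18, 25] -> counters=[0,0,1,0,0,1,0,0,0,0,0,1,1,1,1,0,0,0,1,0,0,1,0,0,0,1,0,1,0,0,0]
Step 3: insert zx at [0, 2, 7, 10, 18] -> counters=[1,0,2,0,0,1,0,1,0,0,1,1,1,1,1,0,0,0,2,0,0,1,0,0,0,1,0,1,0,0,0]
Step 4: insert ef at [0, 5, 10, 14, 18] -> counters=[2,0,2,0,0,2,0,1,0,0,2,1,1,1,2,0,0,0,3,0,0,1,0,0,0,1,0,1,0,0,0]
Step 5: delete s at [5, 12, 14, 21, 27] -> counters=[2,0,2,0,0,1,0,1,0,0,2,1,0,1,1,0,0,0,3,0,0,0,0,0,0,1,0,0,0,0,0]
Step 6: delete cuq at [2, 11, 13, 18, 25] -> counters=[2,0,1,0,0,1,0,1,0,0,2,0,0,0,1,0,0,0,2,0,0,0,0,0,0,0,0,0,0,0,0]
Step 7: insert ef at [0, 5, 10, 14, 18] -> counters=[3,0,1,0,0,2,0,1,0,0,3,0,0,0,2,0,0,0,3,0,0,0,0,0,0,0,0,0,0,0,0]
Step 8: insert zx at [0, 2, 7, 10, 18] -> counters=[4,0,2,0,0,2,0,2,0,0,4,0,0,0,2,0,0,0,4,0,0,0,0,0,0,0,0,0,0,0,0]
Step 9: insert s at [5, 12, 14, 21, 27] -> counters=[4,0,2,0,0,3,0,2,0,0,4,0,1,0,3,0,0,0,4,0,0,1,0,0,0,0,0,1,0,0,0]
Step 10: insert zx at [0, 2, 7, 10, 18] -> counters=[5,0,3,0,0,3,0,3,0,0,5,0,1,0,3,0,0,0,5,0,0,1,0,0,0,0,0,1,0,0,0]
Step 11: insert cuq at [2, 11, 13, 18, 25] -> counters=[5,0,4,0,0,3,0,3,0,0,5,1,1,1,3,0,0,0,6,0,0,1,0,0,0,1,0,1,0,0,0]
Step 12: insert cuq at [2, 11, 13, 18, 25] -> counters=[5,0,5,0,0,3,0,3,0,0,5,2,1,2,3,0,0,0,7,0,0,1,0,0,0,2,0,1,0,0,0]
Step 13: insert s at [5, 12, 14, 21, 27] -> counters=[5,0,5,0,0,4,0,3,0,0,5,2,2,2,4,0,0,0,7,0,0,2,0,0,0,2,0,2,0,0,0]
Step 14: delete ef at [0, 5, 10, 14, 18] -> counters=[4,0,5,0,0,3,0,3,0,0,4,2,2,2,3,0,0,0,6,0,0,2,0,0,0,2,0,2,0,0,0]
Step 15: insert cuq at [2, 11, 13, 18, 25] -> counters=[4,0,6,0,0,3,0,3,0,0,4,3,2,3,3,0,0,0,7,0,0,2,0,0,0,3,0,2,0,0,0]
Step 16: delete cuq at [2, 11, 13, 18, 25] -> counters=[4,0,5,0,0,3,0,3,0,0,4,2,2,2,3,0,0,0,6,0,0,2,0,0,0,2,0,2,0,0,0]
Step 17: delete zx at [0, 2, 7, 10, 18] -> counters=[3,0,4,0,0,3,0,2,0,0,3,2,2,2,3,0,0,0,5,0,0,2,0,0,0,2,0,2,0,0,0]
Step 18: delete ef at [0, 5, 10, 14, 18] -> counters=[2,0,4,0,0,2,0,2,0,0,2,2,2,2,2,0,0,0,4,0,0,2,0,0,0,2,0,2,0,0,0]
Step 19: insert s at [5, 12, 14, 21, 27] -> counters=[2,0,4,0,0,3,0,2,0,0,2,2,3,2,3,0,0,0,4,0,0,3,0,0,0,2,0,3,0,0,0]
Step 20: insert s at [5, 12, 14, 21, 27] -> counters=[2,0,4,0,0,4,0,2,0,0,2,2,4,2,4,0,0,0,4,0,0,4,0,0,0,2,0,4,0,0,0]
Step 21: insert cuq at [2, 11, 13, 18, 25] -> counters=[2,0,5,0,0,4,0,2,0,0,2,3,4,3,4,0,0,0,5,0,0,4,0,0,0,3,0,4,0,0,0]
Step 22: insert zx at [0, 2, 7, 10, 18] -> counters=[3,0,6,0,0,4,0,3,0,0,3,3,4,3,4,0,0,0,6,0,0,4,0,0,0,3,0,4,0,0,0]
Final counters=[3,0,6,0,0,4,0,3,0,0,3,3,4,3,4,0,0,0,6,0,0,4,0,0,0,3,0,4,0,0,0] -> 13 nonzero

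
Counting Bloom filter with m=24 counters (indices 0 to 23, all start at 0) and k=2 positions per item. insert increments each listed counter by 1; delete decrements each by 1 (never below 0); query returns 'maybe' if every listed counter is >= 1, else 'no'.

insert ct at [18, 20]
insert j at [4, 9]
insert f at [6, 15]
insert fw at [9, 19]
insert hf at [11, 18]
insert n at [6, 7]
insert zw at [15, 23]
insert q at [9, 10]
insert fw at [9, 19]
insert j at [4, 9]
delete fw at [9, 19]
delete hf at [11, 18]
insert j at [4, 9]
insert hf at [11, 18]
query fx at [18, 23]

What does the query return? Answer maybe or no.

Step 1: insert ct at [18, 20] -> counters=[0,0,0,0,0,0,0,0,0,0,0,0,0,0,0,0,0,0,1,0,1,0,0,0]
Step 2: insert j at [4, 9] -> counters=[0,0,0,0,1,0,0,0,0,1,0,0,0,0,0,0,0,0,1,0,1,0,0,0]
Step 3: insert f at [6, 15] -> counters=[0,0,0,0,1,0,1,0,0,1,0,0,0,0,0,1,0,0,1,0,1,0,0,0]
Step 4: insert fw at [9, 19] -> counters=[0,0,0,0,1,0,1,0,0,2,0,0,0,0,0,1,0,0,1,1,1,0,0,0]
Step 5: insert hf at [11, 18] -> counters=[0,0,0,0,1,0,1,0,0,2,0,1,0,0,0,1,0,0,2,1,1,0,0,0]
Step 6: insert n at [6, 7] -> counters=[0,0,0,0,1,0,2,1,0,2,0,1,0,0,0,1,0,0,2,1,1,0,0,0]
Step 7: insert zw at [15, 23] -> counters=[0,0,0,0,1,0,2,1,0,2,0,1,0,0,0,2,0,0,2,1,1,0,0,1]
Step 8: insert q at [9, 10] -> counters=[0,0,0,0,1,0,2,1,0,3,1,1,0,0,0,2,0,0,2,1,1,0,0,1]
Step 9: insert fw at [9, 19] -> counters=[0,0,0,0,1,0,2,1,0,4,1,1,0,0,0,2,0,0,2,2,1,0,0,1]
Step 10: insert j at [4, 9] -> counters=[0,0,0,0,2,0,2,1,0,5,1,1,0,0,0,2,0,0,2,2,1,0,0,1]
Step 11: delete fw at [9, 19] -> counters=[0,0,0,0,2,0,2,1,0,4,1,1,0,0,0,2,0,0,2,1,1,0,0,1]
Step 12: delete hf at [11, 18] -> counters=[0,0,0,0,2,0,2,1,0,4,1,0,0,0,0,2,0,0,1,1,1,0,0,1]
Step 13: insert j at [4, 9] -> counters=[0,0,0,0,3,0,2,1,0,5,1,0,0,0,0,2,0,0,1,1,1,0,0,1]
Step 14: insert hf at [11, 18] -> counters=[0,0,0,0,3,0,2,1,0,5,1,1,0,0,0,2,0,0,2,1,1,0,0,1]
Query fx: check counters[18]=2 counters[23]=1 -> maybe

Answer: maybe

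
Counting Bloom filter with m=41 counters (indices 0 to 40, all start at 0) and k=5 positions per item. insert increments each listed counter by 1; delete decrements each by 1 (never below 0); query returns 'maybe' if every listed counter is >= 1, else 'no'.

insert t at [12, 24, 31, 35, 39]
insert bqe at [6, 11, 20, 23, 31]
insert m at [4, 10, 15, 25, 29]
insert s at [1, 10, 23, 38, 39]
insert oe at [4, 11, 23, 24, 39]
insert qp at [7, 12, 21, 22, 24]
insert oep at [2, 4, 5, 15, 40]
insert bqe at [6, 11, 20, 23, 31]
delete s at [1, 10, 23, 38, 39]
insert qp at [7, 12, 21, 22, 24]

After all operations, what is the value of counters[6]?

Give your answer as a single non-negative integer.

Answer: 2

Derivation:
Step 1: insert t at [12, 24, 31, 35, 39] -> counters=[0,0,0,0,0,0,0,0,0,0,0,0,1,0,0,0,0,0,0,0,0,0,0,0,1,0,0,0,0,0,0,1,0,0,0,1,0,0,0,1,0]
Step 2: insert bqe at [6, 11, 20, 23, 31] -> counters=[0,0,0,0,0,0,1,0,0,0,0,1,1,0,0,0,0,0,0,0,1,0,0,1,1,0,0,0,0,0,0,2,0,0,0,1,0,0,0,1,0]
Step 3: insert m at [4, 10, 15, 25, 29] -> counters=[0,0,0,0,1,0,1,0,0,0,1,1,1,0,0,1,0,0,0,0,1,0,0,1,1,1,0,0,0,1,0,2,0,0,0,1,0,0,0,1,0]
Step 4: insert s at [1, 10, 23, 38, 39] -> counters=[0,1,0,0,1,0,1,0,0,0,2,1,1,0,0,1,0,0,0,0,1,0,0,2,1,1,0,0,0,1,0,2,0,0,0,1,0,0,1,2,0]
Step 5: insert oe at [4, 11, 23, 24, 39] -> counters=[0,1,0,0,2,0,1,0,0,0,2,2,1,0,0,1,0,0,0,0,1,0,0,3,2,1,0,0,0,1,0,2,0,0,0,1,0,0,1,3,0]
Step 6: insert qp at [7, 12, 21, 22, 24] -> counters=[0,1,0,0,2,0,1,1,0,0,2,2,2,0,0,1,0,0,0,0,1,1,1,3,3,1,0,0,0,1,0,2,0,0,0,1,0,0,1,3,0]
Step 7: insert oep at [2, 4, 5, 15, 40] -> counters=[0,1,1,0,3,1,1,1,0,0,2,2,2,0,0,2,0,0,0,0,1,1,1,3,3,1,0,0,0,1,0,2,0,0,0,1,0,0,1,3,1]
Step 8: insert bqe at [6, 11, 20, 23, 31] -> counters=[0,1,1,0,3,1,2,1,0,0,2,3,2,0,0,2,0,0,0,0,2,1,1,4,3,1,0,0,0,1,0,3,0,0,0,1,0,0,1,3,1]
Step 9: delete s at [1, 10, 23, 38, 39] -> counters=[0,0,1,0,3,1,2,1,0,0,1,3,2,0,0,2,0,0,0,0,2,1,1,3,3,1,0,0,0,1,0,3,0,0,0,1,0,0,0,2,1]
Step 10: insert qp at [7, 12, 21, 22, 24] -> counters=[0,0,1,0,3,1,2,2,0,0,1,3,3,0,0,2,0,0,0,0,2,2,2,3,4,1,0,0,0,1,0,3,0,0,0,1,0,0,0,2,1]
Final counters=[0,0,1,0,3,1,2,2,0,0,1,3,3,0,0,2,0,0,0,0,2,2,2,3,4,1,0,0,0,1,0,3,0,0,0,1,0,0,0,2,1] -> counters[6]=2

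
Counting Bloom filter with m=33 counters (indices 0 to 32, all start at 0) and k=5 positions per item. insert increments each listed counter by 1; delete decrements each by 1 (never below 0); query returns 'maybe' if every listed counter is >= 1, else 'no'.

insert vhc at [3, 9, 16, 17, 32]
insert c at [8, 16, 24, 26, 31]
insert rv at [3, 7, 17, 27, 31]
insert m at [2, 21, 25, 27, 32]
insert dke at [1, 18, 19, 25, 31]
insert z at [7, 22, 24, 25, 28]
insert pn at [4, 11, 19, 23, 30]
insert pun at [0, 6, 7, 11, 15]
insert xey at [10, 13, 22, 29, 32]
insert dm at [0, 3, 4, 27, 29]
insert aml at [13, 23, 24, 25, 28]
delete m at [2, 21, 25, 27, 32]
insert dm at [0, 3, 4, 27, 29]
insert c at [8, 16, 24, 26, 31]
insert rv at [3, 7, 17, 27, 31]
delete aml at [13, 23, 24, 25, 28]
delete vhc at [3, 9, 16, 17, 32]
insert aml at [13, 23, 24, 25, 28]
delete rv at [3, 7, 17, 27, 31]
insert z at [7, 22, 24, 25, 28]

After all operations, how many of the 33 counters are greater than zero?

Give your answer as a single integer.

Step 1: insert vhc at [3, 9, 16, 17, 32] -> counters=[0,0,0,1,0,0,0,0,0,1,0,0,0,0,0,0,1,1,0,0,0,0,0,0,0,0,0,0,0,0,0,0,1]
Step 2: insert c at [8, 16, 24, 26, 31] -> counters=[0,0,0,1,0,0,0,0,1,1,0,0,0,0,0,0,2,1,0,0,0,0,0,0,1,0,1,0,0,0,0,1,1]
Step 3: insert rv at [3, 7, 17, 27, 31] -> counters=[0,0,0,2,0,0,0,1,1,1,0,0,0,0,0,0,2,2,0,0,0,0,0,0,1,0,1,1,0,0,0,2,1]
Step 4: insert m at [2, 21, 25, 27, 32] -> counters=[0,0,1,2,0,0,0,1,1,1,0,0,0,0,0,0,2,2,0,0,0,1,0,0,1,1,1,2,0,0,0,2,2]
Step 5: insert dke at [1, 18, 19, 25, 31] -> counters=[0,1,1,2,0,0,0,1,1,1,0,0,0,0,0,0,2,2,1,1,0,1,0,0,1,2,1,2,0,0,0,3,2]
Step 6: insert z at [7, 22, 24, 25, 28] -> counters=[0,1,1,2,0,0,0,2,1,1,0,0,0,0,0,0,2,2,1,1,0,1,1,0,2,3,1,2,1,0,0,3,2]
Step 7: insert pn at [4, 11, 19, 23, 30] -> counters=[0,1,1,2,1,0,0,2,1,1,0,1,0,0,0,0,2,2,1,2,0,1,1,1,2,3,1,2,1,0,1,3,2]
Step 8: insert pun at [0, 6, 7, 11, 15] -> counters=[1,1,1,2,1,0,1,3,1,1,0,2,0,0,0,1,2,2,1,2,0,1,1,1,2,3,1,2,1,0,1,3,2]
Step 9: insert xey at [10, 13, 22, 29, 32] -> counters=[1,1,1,2,1,0,1,3,1,1,1,2,0,1,0,1,2,2,1,2,0,1,2,1,2,3,1,2,1,1,1,3,3]
Step 10: insert dm at [0, 3, 4, 27, 29] -> counters=[2,1,1,3,2,0,1,3,1,1,1,2,0,1,0,1,2,2,1,2,0,1,2,1,2,3,1,3,1,2,1,3,3]
Step 11: insert aml at [13, 23, 24, 25, 28] -> counters=[2,1,1,3,2,0,1,3,1,1,1,2,0,2,0,1,2,2,1,2,0,1,2,2,3,4,1,3,2,2,1,3,3]
Step 12: delete m at [2, 21, 25, 27, 32] -> counters=[2,1,0,3,2,0,1,3,1,1,1,2,0,2,0,1,2,2,1,2,0,0,2,2,3,3,1,2,2,2,1,3,2]
Step 13: insert dm at [0, 3, 4, 27, 29] -> counters=[3,1,0,4,3,0,1,3,1,1,1,2,0,2,0,1,2,2,1,2,0,0,2,2,3,3,1,3,2,3,1,3,2]
Step 14: insert c at [8, 16, 24, 26, 31] -> counters=[3,1,0,4,3,0,1,3,2,1,1,2,0,2,0,1,3,2,1,2,0,0,2,2,4,3,2,3,2,3,1,4,2]
Step 15: insert rv at [3, 7, 17, 27, 31] -> counters=[3,1,0,5,3,0,1,4,2,1,1,2,0,2,0,1,3,3,1,2,0,0,2,2,4,3,2,4,2,3,1,5,2]
Step 16: delete aml at [13, 23, 24, 25, 28] -> counters=[3,1,0,5,3,0,1,4,2,1,1,2,0,1,0,1,3,3,1,2,0,0,2,1,3,2,2,4,1,3,1,5,2]
Step 17: delete vhc at [3, 9, 16, 17, 32] -> counters=[3,1,0,4,3,0,1,4,2,0,1,2,0,1,0,1,2,2,1,2,0,0,2,1,3,2,2,4,1,3,1,5,1]
Step 18: insert aml at [13, 23, 24, 25, 28] -> counters=[3,1,0,4,3,0,1,4,2,0,1,2,0,2,0,1,2,2,1,2,0,0,2,2,4,3,2,4,2,3,1,5,1]
Step 19: delete rv at [3, 7, 17, 27, 31] -> counters=[3,1,0,3,3,0,1,3,2,0,1,2,0,2,0,1,2,1,1,2,0,0,2,2,4,3,2,3,2,3,1,4,1]
Step 20: insert z at [7, 22, 24, 25, 28] -> counters=[3,1,0,3,3,0,1,4,2,0,1,2,0,2,0,1,2,1,1,2,0,0,3,2,5,4,2,3,3,3,1,4,1]
Final counters=[3,1,0,3,3,0,1,4,2,0,1,2,0,2,0,1,2,1,1,2,0,0,3,2,5,4,2,3,3,3,1,4,1] -> 26 nonzero

Answer: 26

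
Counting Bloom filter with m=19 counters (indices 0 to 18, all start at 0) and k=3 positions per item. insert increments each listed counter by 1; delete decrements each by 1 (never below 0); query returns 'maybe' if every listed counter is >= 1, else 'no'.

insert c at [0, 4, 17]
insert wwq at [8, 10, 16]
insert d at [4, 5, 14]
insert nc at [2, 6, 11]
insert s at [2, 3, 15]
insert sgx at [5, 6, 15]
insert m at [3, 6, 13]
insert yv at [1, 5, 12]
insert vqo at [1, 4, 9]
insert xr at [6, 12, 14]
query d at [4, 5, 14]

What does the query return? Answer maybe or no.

Answer: maybe

Derivation:
Step 1: insert c at [0, 4, 17] -> counters=[1,0,0,0,1,0,0,0,0,0,0,0,0,0,0,0,0,1,0]
Step 2: insert wwq at [8, 10, 16] -> counters=[1,0,0,0,1,0,0,0,1,0,1,0,0,0,0,0,1,1,0]
Step 3: insert d at [4, 5, 14] -> counters=[1,0,0,0,2,1,0,0,1,0,1,0,0,0,1,0,1,1,0]
Step 4: insert nc at [2, 6, 11] -> counters=[1,0,1,0,2,1,1,0,1,0,1,1,0,0,1,0,1,1,0]
Step 5: insert s at [2, 3, 15] -> counters=[1,0,2,1,2,1,1,0,1,0,1,1,0,0,1,1,1,1,0]
Step 6: insert sgx at [5, 6, 15] -> counters=[1,0,2,1,2,2,2,0,1,0,1,1,0,0,1,2,1,1,0]
Step 7: insert m at [3, 6, 13] -> counters=[1,0,2,2,2,2,3,0,1,0,1,1,0,1,1,2,1,1,0]
Step 8: insert yv at [1, 5, 12] -> counters=[1,1,2,2,2,3,3,0,1,0,1,1,1,1,1,2,1,1,0]
Step 9: insert vqo at [1, 4, 9] -> counters=[1,2,2,2,3,3,3,0,1,1,1,1,1,1,1,2,1,1,0]
Step 10: insert xr at [6, 12, 14] -> counters=[1,2,2,2,3,3,4,0,1,1,1,1,2,1,2,2,1,1,0]
Query d: check counters[4]=3 counters[5]=3 counters[14]=2 -> maybe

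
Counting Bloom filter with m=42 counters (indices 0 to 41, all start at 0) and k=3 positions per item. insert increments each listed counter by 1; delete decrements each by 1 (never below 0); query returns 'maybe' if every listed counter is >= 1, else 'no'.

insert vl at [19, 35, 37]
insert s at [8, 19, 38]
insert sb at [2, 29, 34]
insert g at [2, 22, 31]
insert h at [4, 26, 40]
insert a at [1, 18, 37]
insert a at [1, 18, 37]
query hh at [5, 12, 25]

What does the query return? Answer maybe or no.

Step 1: insert vl at [19, 35, 37] -> counters=[0,0,0,0,0,0,0,0,0,0,0,0,0,0,0,0,0,0,0,1,0,0,0,0,0,0,0,0,0,0,0,0,0,0,0,1,0,1,0,0,0,0]
Step 2: insert s at [8, 19, 38] -> counters=[0,0,0,0,0,0,0,0,1,0,0,0,0,0,0,0,0,0,0,2,0,0,0,0,0,0,0,0,0,0,0,0,0,0,0,1,0,1,1,0,0,0]
Step 3: insert sb at [2, 29, 34] -> counters=[0,0,1,0,0,0,0,0,1,0,0,0,0,0,0,0,0,0,0,2,0,0,0,0,0,0,0,0,0,1,0,0,0,0,1,1,0,1,1,0,0,0]
Step 4: insert g at [2, 22, 31] -> counters=[0,0,2,0,0,0,0,0,1,0,0,0,0,0,0,0,0,0,0,2,0,0,1,0,0,0,0,0,0,1,0,1,0,0,1,1,0,1,1,0,0,0]
Step 5: insert h at [4, 26, 40] -> counters=[0,0,2,0,1,0,0,0,1,0,0,0,0,0,0,0,0,0,0,2,0,0,1,0,0,0,1,0,0,1,0,1,0,0,1,1,0,1,1,0,1,0]
Step 6: insert a at [1, 18, 37] -> counters=[0,1,2,0,1,0,0,0,1,0,0,0,0,0,0,0,0,0,1,2,0,0,1,0,0,0,1,0,0,1,0,1,0,0,1,1,0,2,1,0,1,0]
Step 7: insert a at [1, 18, 37] -> counters=[0,2,2,0,1,0,0,0,1,0,0,0,0,0,0,0,0,0,2,2,0,0,1,0,0,0,1,0,0,1,0,1,0,0,1,1,0,3,1,0,1,0]
Query hh: check counters[5]=0 counters[12]=0 counters[25]=0 -> no

Answer: no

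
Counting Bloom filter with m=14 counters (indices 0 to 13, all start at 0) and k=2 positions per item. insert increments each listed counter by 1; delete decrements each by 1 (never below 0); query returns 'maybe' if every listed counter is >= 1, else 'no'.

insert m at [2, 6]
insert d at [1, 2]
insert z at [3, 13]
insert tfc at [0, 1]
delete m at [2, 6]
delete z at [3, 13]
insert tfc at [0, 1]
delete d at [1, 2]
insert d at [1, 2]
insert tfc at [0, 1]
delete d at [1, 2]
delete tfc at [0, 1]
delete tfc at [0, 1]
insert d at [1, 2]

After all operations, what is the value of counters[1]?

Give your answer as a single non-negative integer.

Step 1: insert m at [2, 6] -> counters=[0,0,1,0,0,0,1,0,0,0,0,0,0,0]
Step 2: insert d at [1, 2] -> counters=[0,1,2,0,0,0,1,0,0,0,0,0,0,0]
Step 3: insert z at [3, 13] -> counters=[0,1,2,1,0,0,1,0,0,0,0,0,0,1]
Step 4: insert tfc at [0, 1] -> counters=[1,2,2,1,0,0,1,0,0,0,0,0,0,1]
Step 5: delete m at [2, 6] -> counters=[1,2,1,1,0,0,0,0,0,0,0,0,0,1]
Step 6: delete z at [3, 13] -> counters=[1,2,1,0,0,0,0,0,0,0,0,0,0,0]
Step 7: insert tfc at [0, 1] -> counters=[2,3,1,0,0,0,0,0,0,0,0,0,0,0]
Step 8: delete d at [1, 2] -> counters=[2,2,0,0,0,0,0,0,0,0,0,0,0,0]
Step 9: insert d at [1, 2] -> counters=[2,3,1,0,0,0,0,0,0,0,0,0,0,0]
Step 10: insert tfc at [0, 1] -> counters=[3,4,1,0,0,0,0,0,0,0,0,0,0,0]
Step 11: delete d at [1, 2] -> counters=[3,3,0,0,0,0,0,0,0,0,0,0,0,0]
Step 12: delete tfc at [0, 1] -> counters=[2,2,0,0,0,0,0,0,0,0,0,0,0,0]
Step 13: delete tfc at [0, 1] -> counters=[1,1,0,0,0,0,0,0,0,0,0,0,0,0]
Step 14: insert d at [1, 2] -> counters=[1,2,1,0,0,0,0,0,0,0,0,0,0,0]
Final counters=[1,2,1,0,0,0,0,0,0,0,0,0,0,0] -> counters[1]=2

Answer: 2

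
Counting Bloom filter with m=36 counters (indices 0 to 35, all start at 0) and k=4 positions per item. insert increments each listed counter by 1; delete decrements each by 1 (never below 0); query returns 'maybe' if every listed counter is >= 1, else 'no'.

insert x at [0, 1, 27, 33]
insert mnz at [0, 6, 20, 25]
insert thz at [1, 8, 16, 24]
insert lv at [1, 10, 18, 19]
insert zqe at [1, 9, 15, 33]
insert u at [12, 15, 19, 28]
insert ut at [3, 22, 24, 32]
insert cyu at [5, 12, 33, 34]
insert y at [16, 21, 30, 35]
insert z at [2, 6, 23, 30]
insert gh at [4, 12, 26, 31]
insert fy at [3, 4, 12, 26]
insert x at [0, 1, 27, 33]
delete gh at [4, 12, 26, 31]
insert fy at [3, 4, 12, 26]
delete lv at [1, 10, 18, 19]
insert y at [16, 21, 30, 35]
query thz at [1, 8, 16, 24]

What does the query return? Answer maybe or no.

Step 1: insert x at [0, 1, 27, 33] -> counters=[1,1,0,0,0,0,0,0,0,0,0,0,0,0,0,0,0,0,0,0,0,0,0,0,0,0,0,1,0,0,0,0,0,1,0,0]
Step 2: insert mnz at [0, 6, 20, 25] -> counters=[2,1,0,0,0,0,1,0,0,0,0,0,0,0,0,0,0,0,0,0,1,0,0,0,0,1,0,1,0,0,0,0,0,1,0,0]
Step 3: insert thz at [1, 8, 16, 24] -> counters=[2,2,0,0,0,0,1,0,1,0,0,0,0,0,0,0,1,0,0,0,1,0,0,0,1,1,0,1,0,0,0,0,0,1,0,0]
Step 4: insert lv at [1, 10, 18, 19] -> counters=[2,3,0,0,0,0,1,0,1,0,1,0,0,0,0,0,1,0,1,1,1,0,0,0,1,1,0,1,0,0,0,0,0,1,0,0]
Step 5: insert zqe at [1, 9, 15, 33] -> counters=[2,4,0,0,0,0,1,0,1,1,1,0,0,0,0,1,1,0,1,1,1,0,0,0,1,1,0,1,0,0,0,0,0,2,0,0]
Step 6: insert u at [12, 15, 19, 28] -> counters=[2,4,0,0,0,0,1,0,1,1,1,0,1,0,0,2,1,0,1,2,1,0,0,0,1,1,0,1,1,0,0,0,0,2,0,0]
Step 7: insert ut at [3, 22, 24, 32] -> counters=[2,4,0,1,0,0,1,0,1,1,1,0,1,0,0,2,1,0,1,2,1,0,1,0,2,1,0,1,1,0,0,0,1,2,0,0]
Step 8: insert cyu at [5, 12, 33, 34] -> counters=[2,4,0,1,0,1,1,0,1,1,1,0,2,0,0,2,1,0,1,2,1,0,1,0,2,1,0,1,1,0,0,0,1,3,1,0]
Step 9: insert y at [16, 21, 30, 35] -> counters=[2,4,0,1,0,1,1,0,1,1,1,0,2,0,0,2,2,0,1,2,1,1,1,0,2,1,0,1,1,0,1,0,1,3,1,1]
Step 10: insert z at [2, 6, 23, 30] -> counters=[2,4,1,1,0,1,2,0,1,1,1,0,2,0,0,2,2,0,1,2,1,1,1,1,2,1,0,1,1,0,2,0,1,3,1,1]
Step 11: insert gh at [4, 12, 26, 31] -> counters=[2,4,1,1,1,1,2,0,1,1,1,0,3,0,0,2,2,0,1,2,1,1,1,1,2,1,1,1,1,0,2,1,1,3,1,1]
Step 12: insert fy at [3, 4, 12, 26] -> counters=[2,4,1,2,2,1,2,0,1,1,1,0,4,0,0,2,2,0,1,2,1,1,1,1,2,1,2,1,1,0,2,1,1,3,1,1]
Step 13: insert x at [0, 1, 27, 33] -> counters=[3,5,1,2,2,1,2,0,1,1,1,0,4,0,0,2,2,0,1,2,1,1,1,1,2,1,2,2,1,0,2,1,1,4,1,1]
Step 14: delete gh at [4, 12, 26, 31] -> counters=[3,5,1,2,1,1,2,0,1,1,1,0,3,0,0,2,2,0,1,2,1,1,1,1,2,1,1,2,1,0,2,0,1,4,1,1]
Step 15: insert fy at [3, 4, 12, 26] -> counters=[3,5,1,3,2,1,2,0,1,1,1,0,4,0,0,2,2,0,1,2,1,1,1,1,2,1,2,2,1,0,2,0,1,4,1,1]
Step 16: delete lv at [1, 10, 18, 19] -> counters=[3,4,1,3,2,1,2,0,1,1,0,0,4,0,0,2,2,0,0,1,1,1,1,1,2,1,2,2,1,0,2,0,1,4,1,1]
Step 17: insert y at [16, 21, 30, 35] -> counters=[3,4,1,3,2,1,2,0,1,1,0,0,4,0,0,2,3,0,0,1,1,2,1,1,2,1,2,2,1,0,3,0,1,4,1,2]
Query thz: check counters[1]=4 counters[8]=1 counters[16]=3 counters[24]=2 -> maybe

Answer: maybe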